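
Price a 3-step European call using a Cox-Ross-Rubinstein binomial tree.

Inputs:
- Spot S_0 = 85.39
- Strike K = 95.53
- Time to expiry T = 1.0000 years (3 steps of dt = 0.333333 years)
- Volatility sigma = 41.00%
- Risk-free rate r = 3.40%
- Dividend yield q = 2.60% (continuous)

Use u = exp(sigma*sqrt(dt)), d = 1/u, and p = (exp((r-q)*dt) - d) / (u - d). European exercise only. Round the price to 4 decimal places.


Answer: Price = V(0,0) = 10.7894

Derivation:
dt = T/N = 0.333333
u = exp(sigma*sqrt(dt)) = 1.267078; d = 1/u = 0.789217
p = (exp((r-q)*dt) - d) / (u - d) = 0.446684
Discount per step: exp(-r*dt) = 0.988731
Stock lattice S(k, i) with i counting down-moves:
  k=0: S(0,0) = 85.3900
  k=1: S(1,0) = 108.1958; S(1,1) = 67.3913
  k=2: S(2,0) = 137.0925; S(2,1) = 85.3900; S(2,2) = 53.1863
  k=3: S(3,0) = 173.7070; S(3,1) = 108.1958; S(3,2) = 67.3913; S(3,3) = 41.9756
Terminal payoffs V(N, i) = max(S_T - K, 0):
  V(3,0) = 78.176975; V(3,1) = 12.665806; V(3,2) = 0.000000; V(3,3) = 0.000000
Backward induction: V(k, i) = exp(-r*dt) * [p * V(k+1, i) + (1-p) * V(k+1, i+1)].
  V(2,0) = exp(-r*dt) * [p*78.176975 + (1-p)*12.665806] = 41.456106
  V(2,1) = exp(-r*dt) * [p*12.665806 + (1-p)*0.000000] = 5.593859
  V(2,2) = exp(-r*dt) * [p*0.000000 + (1-p)*0.000000] = 0.000000
  V(1,0) = exp(-r*dt) * [p*41.456106 + (1-p)*5.593859] = 21.369396
  V(1,1) = exp(-r*dt) * [p*5.593859 + (1-p)*0.000000] = 2.470530
  V(0,0) = exp(-r*dt) * [p*21.369396 + (1-p)*2.470530] = 10.789381


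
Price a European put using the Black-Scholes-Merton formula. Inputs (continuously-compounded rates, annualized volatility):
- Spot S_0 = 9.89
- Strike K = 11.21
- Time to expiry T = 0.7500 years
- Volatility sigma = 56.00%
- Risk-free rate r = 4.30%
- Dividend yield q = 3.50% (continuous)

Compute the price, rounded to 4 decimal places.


Answer: Price = 2.6308

Derivation:
d1 = (ln(S/K) + (r - q + 0.5*sigma^2) * T) / (sigma * sqrt(T)) = -0.00346841
d2 = d1 - sigma * sqrt(T) = -0.48844264
exp(-rT) = 0.96826449; exp(-qT) = 0.97409154
P = K * exp(-rT) * N(-d2) - S_0 * exp(-qT) * N(-d1)
N(-d1) = 0.50138369; N(-d2) = 0.68738183
P = 11.2100 * 0.96826449 * 0.68738183 - 9.8900 * 0.97409154 * 0.50138369 = 2.6308


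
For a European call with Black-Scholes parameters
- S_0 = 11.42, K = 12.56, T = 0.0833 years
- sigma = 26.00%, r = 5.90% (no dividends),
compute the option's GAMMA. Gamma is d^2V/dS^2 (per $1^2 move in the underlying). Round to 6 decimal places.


Answer: Gamma = 0.236179

Derivation:
d1 = -1.1649801205; d2 = -1.2400206429
phi(d1) = 0.2023962491; exp(-qT) = 1.0000000000; exp(-rT) = 0.9950973574
Gamma = exp(-qT) * phi(d1) / (S * sigma * sqrt(T)) = 1.0000000000 * 0.2023962491 / (11.4200 * 0.2600 * 0.2886173938) = 0.236179


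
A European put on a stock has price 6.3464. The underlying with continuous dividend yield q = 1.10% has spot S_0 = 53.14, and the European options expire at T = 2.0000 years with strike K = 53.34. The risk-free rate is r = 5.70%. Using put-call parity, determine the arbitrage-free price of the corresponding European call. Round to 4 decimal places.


Answer: Call price = 10.7370

Derivation:
Put-call parity: C - P = S_0 * exp(-qT) - K * exp(-rT).
S_0 * exp(-qT) = 53.1400 * 0.97824024 = 51.98368609
K * exp(-rT) = 53.3400 * 0.89225796 = 47.59303937
C = P + S*exp(-qT) - K*exp(-rT)
C = 6.3464 + 51.98368609 - 47.59303937 = 10.7370


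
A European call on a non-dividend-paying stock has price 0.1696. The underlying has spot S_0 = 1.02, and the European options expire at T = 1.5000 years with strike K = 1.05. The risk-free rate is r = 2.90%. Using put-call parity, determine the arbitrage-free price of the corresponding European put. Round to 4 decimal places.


Answer: Put price = 0.1549

Derivation:
Put-call parity: C - P = S_0 * exp(-qT) - K * exp(-rT).
S_0 * exp(-qT) = 1.0200 * 1.00000000 = 1.02000000
K * exp(-rT) = 1.0500 * 0.95743255 = 1.00530418
P = C - S*exp(-qT) + K*exp(-rT)
P = 0.1696 - 1.02000000 + 1.00530418 = 0.1549


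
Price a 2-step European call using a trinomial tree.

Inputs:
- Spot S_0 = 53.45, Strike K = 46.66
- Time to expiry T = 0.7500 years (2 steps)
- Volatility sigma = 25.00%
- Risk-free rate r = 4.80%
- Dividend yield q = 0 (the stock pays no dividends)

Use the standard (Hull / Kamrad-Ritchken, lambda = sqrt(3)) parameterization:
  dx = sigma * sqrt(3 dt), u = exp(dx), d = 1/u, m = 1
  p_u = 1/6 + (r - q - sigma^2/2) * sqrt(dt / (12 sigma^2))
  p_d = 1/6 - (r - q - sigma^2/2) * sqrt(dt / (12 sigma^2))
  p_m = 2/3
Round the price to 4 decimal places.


Answer: Price = V(0,0) = 9.9164

Derivation:
dt = T/N = 0.375000; dx = sigma*sqrt(3*dt) = 0.265165
u = exp(dx) = 1.303646; d = 1/u = 0.767079
p_u = 0.178511, p_m = 0.666667, p_d = 0.154823
Discount per step: exp(-r*dt) = 0.982161
Stock lattice S(k, j) with j the centered position index:
  k=0: S(0,+0) = 53.4500
  k=1: S(1,-1) = 41.0004; S(1,+0) = 53.4500; S(1,+1) = 69.6799
  k=2: S(2,-2) = 31.4506; S(2,-1) = 41.0004; S(2,+0) = 53.4500; S(2,+1) = 69.6799; S(2,+2) = 90.8379
Terminal payoffs V(N, j) = max(S_T - K, 0):
  V(2,-2) = 0.000000; V(2,-1) = 0.000000; V(2,+0) = 6.790000; V(2,+1) = 23.019885; V(2,+2) = 44.177911
Backward induction: V(k, j) = exp(-r*dt) * [p_u * V(k+1, j+1) + p_m * V(k+1, j) + p_d * V(k+1, j-1)]
  V(1,-1) = exp(-r*dt) * [p_u*6.790000 + p_m*0.000000 + p_d*0.000000] = 1.190465
  V(1,+0) = exp(-r*dt) * [p_u*23.019885 + p_m*6.790000 + p_d*0.000000] = 8.481906
  V(1,+1) = exp(-r*dt) * [p_u*44.177911 + p_m*23.019885 + p_d*6.790000] = 23.850863
  V(0,+0) = exp(-r*dt) * [p_u*23.850863 + p_m*8.481906 + p_d*1.190465] = 9.916437


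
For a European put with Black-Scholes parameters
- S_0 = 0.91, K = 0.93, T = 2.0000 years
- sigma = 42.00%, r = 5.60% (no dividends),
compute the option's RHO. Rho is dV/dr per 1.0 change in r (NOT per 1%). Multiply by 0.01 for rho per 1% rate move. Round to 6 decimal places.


Answer: Rho = -0.927335

Derivation:
d1 = 0.4489454850; d2 = -0.1450242111
phi(d1) = 0.3606978840; exp(-qT) = 1.0000000000; exp(-rT) = 0.8940442575
N(-d2) = 0.5576541219
Rho = -K*T*exp(-rT)*N(-d2) = -0.9300 * 2.0000 * 0.8940442575 * 0.5576541219 = -0.927335


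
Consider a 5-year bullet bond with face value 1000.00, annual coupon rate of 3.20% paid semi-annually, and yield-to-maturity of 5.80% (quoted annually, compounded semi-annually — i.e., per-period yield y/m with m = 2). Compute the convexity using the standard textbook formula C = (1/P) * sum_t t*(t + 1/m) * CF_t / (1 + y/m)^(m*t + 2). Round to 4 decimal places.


Coupon per period c = face * coupon_rate / m = 16.000000
Periods per year m = 2; per-period yield y/m = 0.029000
Number of cashflows N = 10
Cashflows (t years, CF_t, discount factor 1/(1+y/m)^(m*t), PV):
  t = 0.5000: CF_t = 16.000000, DF = 0.971817, PV = 15.549077
  t = 1.0000: CF_t = 16.000000, DF = 0.944429, PV = 15.110862
  t = 1.5000: CF_t = 16.000000, DF = 0.917812, PV = 14.684997
  t = 2.0000: CF_t = 16.000000, DF = 0.891946, PV = 14.271134
  t = 2.5000: CF_t = 16.000000, DF = 0.866808, PV = 13.868935
  t = 3.0000: CF_t = 16.000000, DF = 0.842379, PV = 13.478071
  t = 3.5000: CF_t = 16.000000, DF = 0.818639, PV = 13.098222
  t = 4.0000: CF_t = 16.000000, DF = 0.795567, PV = 12.729079
  t = 4.5000: CF_t = 16.000000, DF = 0.773146, PV = 12.370339
  t = 5.0000: CF_t = 1016.000000, DF = 0.751357, PV = 763.378564
Price P = sum_t PV_t = 888.539279
Convexity numerator sum_t t*(t + 1/m) * CF_t / (1+y/m)^(m*t + 2):
  t = 0.5000: term = 7.342498
  t = 1.0000: term = 21.406701
  t = 1.5000: term = 41.606805
  t = 2.0000: term = 67.390354
  t = 2.5000: term = 98.236668
  t = 3.0000: term = 133.655330
  t = 3.5000: term = 173.184749
  t = 4.0000: term = 216.390774
  t = 4.5000: term = 262.865372
  t = 5.0000: term = 19826.310557
Convexity = (1/P) * sum = 20848.389808 / 888.539279 = 23.463667

Answer: Convexity = 23.4637


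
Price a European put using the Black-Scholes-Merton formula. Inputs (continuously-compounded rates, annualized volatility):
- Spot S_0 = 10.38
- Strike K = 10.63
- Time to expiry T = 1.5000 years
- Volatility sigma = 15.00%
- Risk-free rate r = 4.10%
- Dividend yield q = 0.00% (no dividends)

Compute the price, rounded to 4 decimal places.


Answer: Price = 0.5692

Derivation:
d1 = (ln(S/K) + (r - q + 0.5*sigma^2) * T) / (sigma * sqrt(T)) = 0.29707240
d2 = d1 - sigma * sqrt(T) = 0.11336067
exp(-rT) = 0.94035295; exp(-qT) = 1.00000000
P = K * exp(-rT) * N(-d2) - S_0 * exp(-qT) * N(-d1)
N(-d1) = 0.38320562; N(-d2) = 0.45487231
P = 10.6300 * 0.94035295 * 0.45487231 - 10.3800 * 1.00000000 * 0.38320562 = 0.5692


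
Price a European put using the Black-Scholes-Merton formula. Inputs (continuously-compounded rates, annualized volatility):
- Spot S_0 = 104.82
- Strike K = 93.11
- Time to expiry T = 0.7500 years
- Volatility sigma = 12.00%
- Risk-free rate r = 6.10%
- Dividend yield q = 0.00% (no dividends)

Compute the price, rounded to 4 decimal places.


Answer: Price = 0.2441

Derivation:
d1 = (ln(S/K) + (r - q + 0.5*sigma^2) * T) / (sigma * sqrt(T)) = 1.63210189
d2 = d1 - sigma * sqrt(T) = 1.52817884
exp(-rT) = 0.95528075; exp(-qT) = 1.00000000
P = K * exp(-rT) * N(-d2) - S_0 * exp(-qT) * N(-d1)
N(-d1) = 0.05132901; N(-d2) = 0.06323407
P = 93.1100 * 0.95528075 * 0.06323407 - 104.8200 * 1.00000000 * 0.05132901 = 0.2441


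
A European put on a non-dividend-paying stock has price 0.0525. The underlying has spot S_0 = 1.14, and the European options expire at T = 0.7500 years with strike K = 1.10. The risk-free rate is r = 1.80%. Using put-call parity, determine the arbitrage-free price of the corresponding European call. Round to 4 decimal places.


Answer: Call price = 0.1073

Derivation:
Put-call parity: C - P = S_0 * exp(-qT) - K * exp(-rT).
S_0 * exp(-qT) = 1.1400 * 1.00000000 = 1.14000000
K * exp(-rT) = 1.1000 * 0.98659072 = 1.08524979
C = P + S*exp(-qT) - K*exp(-rT)
C = 0.0525 + 1.14000000 - 1.08524979 = 0.1073


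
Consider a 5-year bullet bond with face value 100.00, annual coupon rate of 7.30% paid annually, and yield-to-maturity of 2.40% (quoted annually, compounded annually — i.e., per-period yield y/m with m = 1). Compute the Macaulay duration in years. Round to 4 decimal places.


Coupon per period c = face * coupon_rate / m = 7.300000
Periods per year m = 1; per-period yield y/m = 0.024000
Number of cashflows N = 5
Cashflows (t years, CF_t, discount factor 1/(1+y/m)^(m*t), PV):
  t = 1.0000: CF_t = 7.300000, DF = 0.976562, PV = 7.128906
  t = 2.0000: CF_t = 7.300000, DF = 0.953674, PV = 6.961823
  t = 3.0000: CF_t = 7.300000, DF = 0.931323, PV = 6.798655
  t = 4.0000: CF_t = 7.300000, DF = 0.909495, PV = 6.639311
  t = 5.0000: CF_t = 107.300000, DF = 0.888178, PV = 95.301544
Price P = sum_t PV_t = 122.830239
Macaulay numerator sum_t t * PV_t:
  t * PV_t at t = 1.0000: 7.128906
  t * PV_t at t = 2.0000: 13.923645
  t * PV_t at t = 3.0000: 20.395964
  t * PV_t at t = 4.0000: 26.557245
  t * PV_t at t = 5.0000: 476.507722
Macaulay duration D = (sum_t t * PV_t) / P = 544.513483 / 122.830239 = 4.433057

Answer: Macaulay duration = 4.4331 years


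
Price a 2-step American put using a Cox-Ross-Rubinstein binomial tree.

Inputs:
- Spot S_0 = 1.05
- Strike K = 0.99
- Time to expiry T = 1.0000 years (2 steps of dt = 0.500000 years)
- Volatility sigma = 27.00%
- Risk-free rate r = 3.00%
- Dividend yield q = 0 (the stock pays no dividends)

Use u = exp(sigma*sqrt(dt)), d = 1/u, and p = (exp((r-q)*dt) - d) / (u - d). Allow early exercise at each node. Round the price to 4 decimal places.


dt = T/N = 0.500000
u = exp(sigma*sqrt(dt)) = 1.210361; d = 1/u = 0.826200
p = (exp((r-q)*dt) - d) / (u - d) = 0.491755
Discount per step: exp(-r*dt) = 0.985112
Stock lattice S(k, i) with i counting down-moves:
  k=0: S(0,0) = 1.0500
  k=1: S(1,0) = 1.2709; S(1,1) = 0.8675
  k=2: S(2,0) = 1.5382; S(2,1) = 1.0500; S(2,2) = 0.7167
Terminal payoffs V(N, i) = max(K - S_T, 0):
  V(2,0) = 0.000000; V(2,1) = 0.000000; V(2,2) = 0.273264
Backward induction: V(k, i) = exp(-r*dt) * [p * V(k+1, i) + (1-p) * V(k+1, i+1)]; then take max(V_cont, immediate exercise) for American.
  V(1,0) = exp(-r*dt) * [p*0.000000 + (1-p)*0.000000] = 0.000000; exercise = 0.000000; V(1,0) = max -> 0.000000
  V(1,1) = exp(-r*dt) * [p*0.000000 + (1-p)*0.273264] = 0.136817; exercise = 0.122490; V(1,1) = max -> 0.136817
  V(0,0) = exp(-r*dt) * [p*0.000000 + (1-p)*0.136817] = 0.068501; exercise = 0.000000; V(0,0) = max -> 0.068501

Answer: Price = V(0,0) = 0.0685


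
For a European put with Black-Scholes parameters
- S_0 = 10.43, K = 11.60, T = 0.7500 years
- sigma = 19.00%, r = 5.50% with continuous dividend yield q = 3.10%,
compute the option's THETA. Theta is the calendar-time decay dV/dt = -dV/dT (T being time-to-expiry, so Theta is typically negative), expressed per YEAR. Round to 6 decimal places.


Answer: Theta = -0.167337

Derivation:
d1 = -0.4544738999; d2 = -0.6190187266
phi(d1) = 0.3597982591; exp(-qT) = 0.9770181987; exp(-rT) = 0.9595892027
Theta = -S*exp(-qT)*phi(d1)*sigma/(2*sqrt(T)) + r*K*exp(-rT)*N(-d2) - q*S*exp(-qT)*N(-d1)
N(-d1) = 0.6752561133; N(-d2) = 0.7320479888; sqrt(T) = 0.8660254038
Term 1 = -10.4300 * 0.9770181987 * 0.3597982591 * 0.1900 / (2 * 0.8660254038) = -0.4021971538
Term 2 = 0.0550 * 11.6000 * 0.9595892027 * 0.7320479888 = 0.4481728907
Term 3 = -0.0310 * 10.4300 * 0.9770181987 * 0.6752561133 = -0.2133129296
Theta = -0.4021971538 + (0.4481728907) + (-0.2133129296) = -0.167337


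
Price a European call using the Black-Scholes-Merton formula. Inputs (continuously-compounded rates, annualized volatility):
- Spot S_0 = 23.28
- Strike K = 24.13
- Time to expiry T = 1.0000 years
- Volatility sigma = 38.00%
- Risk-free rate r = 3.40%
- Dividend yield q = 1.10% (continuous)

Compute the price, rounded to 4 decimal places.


Answer: Price = 3.3451

Derivation:
d1 = (ln(S/K) + (r - q + 0.5*sigma^2) * T) / (sigma * sqrt(T)) = 0.15615459
d2 = d1 - sigma * sqrt(T) = -0.22384541
exp(-rT) = 0.96657150; exp(-qT) = 0.98906028
C = S_0 * exp(-qT) * N(d1) - K * exp(-rT) * N(d2)
N(d1) = 0.56204441; N(d2) = 0.41143880
C = 23.2800 * 0.98906028 * 0.56204441 - 24.1300 * 0.96657150 * 0.41143880 = 3.3451


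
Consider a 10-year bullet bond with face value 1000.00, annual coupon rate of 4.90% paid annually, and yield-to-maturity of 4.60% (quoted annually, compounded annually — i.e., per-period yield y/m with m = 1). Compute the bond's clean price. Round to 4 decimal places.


Answer: Price = 1023.6219

Derivation:
Coupon per period c = face * coupon_rate / m = 49.000000
Periods per year m = 1; per-period yield y/m = 0.046000
Number of cashflows N = 10
Cashflows (t years, CF_t, discount factor 1/(1+y/m)^(m*t), PV):
  t = 1.0000: CF_t = 49.000000, DF = 0.956023, PV = 46.845124
  t = 2.0000: CF_t = 49.000000, DF = 0.913980, PV = 44.785014
  t = 3.0000: CF_t = 49.000000, DF = 0.873786, PV = 42.815501
  t = 4.0000: CF_t = 49.000000, DF = 0.835359, PV = 40.932601
  t = 5.0000: CF_t = 49.000000, DF = 0.798623, PV = 39.132506
  t = 6.0000: CF_t = 49.000000, DF = 0.763501, PV = 37.411573
  t = 7.0000: CF_t = 49.000000, DF = 0.729925, PV = 35.766323
  t = 8.0000: CF_t = 49.000000, DF = 0.697825, PV = 34.193425
  t = 9.0000: CF_t = 49.000000, DF = 0.667137, PV = 32.689699
  t = 10.0000: CF_t = 1049.000000, DF = 0.637798, PV = 669.050105
Price P = sum_t PV_t = 1023.621869


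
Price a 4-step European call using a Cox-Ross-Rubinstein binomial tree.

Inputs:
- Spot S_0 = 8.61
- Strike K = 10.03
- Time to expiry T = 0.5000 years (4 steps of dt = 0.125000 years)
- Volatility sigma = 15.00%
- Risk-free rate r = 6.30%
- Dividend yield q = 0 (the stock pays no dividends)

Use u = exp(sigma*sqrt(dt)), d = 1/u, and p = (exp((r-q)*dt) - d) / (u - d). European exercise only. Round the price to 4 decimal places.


Answer: Price = V(0,0) = 0.0591

Derivation:
dt = T/N = 0.125000
u = exp(sigma*sqrt(dt)) = 1.054464; d = 1/u = 0.948349
p = (exp((r-q)*dt) - d) / (u - d) = 0.561249
Discount per step: exp(-r*dt) = 0.992156
Stock lattice S(k, i) with i counting down-moves:
  k=0: S(0,0) = 8.6100
  k=1: S(1,0) = 9.0789; S(1,1) = 8.1653
  k=2: S(2,0) = 9.5734; S(2,1) = 8.6100; S(2,2) = 7.7435
  k=3: S(3,0) = 10.0948; S(3,1) = 9.0789; S(3,2) = 8.1653; S(3,3) = 7.3436
  k=4: S(4,0) = 10.6446; S(4,1) = 9.5734; S(4,2) = 8.6100; S(4,3) = 7.7435; S(4,4) = 6.9643
Terminal payoffs V(N, i) = max(S_T - K, 0):
  V(4,0) = 0.614639; V(4,1) = 0.000000; V(4,2) = 0.000000; V(4,3) = 0.000000; V(4,4) = 0.000000
Backward induction: V(k, i) = exp(-r*dt) * [p * V(k+1, i) + (1-p) * V(k+1, i+1)].
  V(3,0) = exp(-r*dt) * [p*0.614639 + (1-p)*0.000000] = 0.342260
  V(3,1) = exp(-r*dt) * [p*0.000000 + (1-p)*0.000000] = 0.000000
  V(3,2) = exp(-r*dt) * [p*0.000000 + (1-p)*0.000000] = 0.000000
  V(3,3) = exp(-r*dt) * [p*0.000000 + (1-p)*0.000000] = 0.000000
  V(2,0) = exp(-r*dt) * [p*0.342260 + (1-p)*0.000000] = 0.190586
  V(2,1) = exp(-r*dt) * [p*0.000000 + (1-p)*0.000000] = 0.000000
  V(2,2) = exp(-r*dt) * [p*0.000000 + (1-p)*0.000000] = 0.000000
  V(1,0) = exp(-r*dt) * [p*0.190586 + (1-p)*0.000000] = 0.106127
  V(1,1) = exp(-r*dt) * [p*0.000000 + (1-p)*0.000000] = 0.000000
  V(0,0) = exp(-r*dt) * [p*0.106127 + (1-p)*0.000000] = 0.059097


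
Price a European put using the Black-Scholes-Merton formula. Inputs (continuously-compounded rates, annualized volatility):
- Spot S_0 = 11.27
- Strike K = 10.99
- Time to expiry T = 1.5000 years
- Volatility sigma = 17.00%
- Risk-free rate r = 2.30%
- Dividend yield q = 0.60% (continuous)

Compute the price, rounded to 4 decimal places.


Answer: Price = 0.6538

Derivation:
d1 = (ln(S/K) + (r - q + 0.5*sigma^2) * T) / (sigma * sqrt(T)) = 0.34741238
d2 = d1 - sigma * sqrt(T) = 0.13920575
exp(-rT) = 0.96608834; exp(-qT) = 0.99104038
P = K * exp(-rT) * N(-d2) - S_0 * exp(-qT) * N(-d1)
N(-d1) = 0.36414077; N(-d2) = 0.44464378
P = 10.9900 * 0.96608834 * 0.44464378 - 11.2700 * 0.99104038 * 0.36414077 = 0.6538


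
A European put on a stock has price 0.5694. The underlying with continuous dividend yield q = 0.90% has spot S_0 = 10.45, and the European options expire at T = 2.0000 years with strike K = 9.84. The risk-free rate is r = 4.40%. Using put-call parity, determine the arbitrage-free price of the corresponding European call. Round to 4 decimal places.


Answer: Call price = 1.8219

Derivation:
Put-call parity: C - P = S_0 * exp(-qT) - K * exp(-rT).
S_0 * exp(-qT) = 10.4500 * 0.98216103 = 10.26358279
K * exp(-rT) = 9.8400 * 0.91576088 = 9.01108703
C = P + S*exp(-qT) - K*exp(-rT)
C = 0.5694 + 10.26358279 - 9.01108703 = 1.8219


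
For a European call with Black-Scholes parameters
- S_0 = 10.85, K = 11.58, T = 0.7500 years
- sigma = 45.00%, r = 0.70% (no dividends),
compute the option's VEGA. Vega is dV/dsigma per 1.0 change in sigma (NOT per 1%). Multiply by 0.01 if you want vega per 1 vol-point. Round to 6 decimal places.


d1 = 0.0412436140; d2 = -0.3484678178
phi(d1) = 0.3986031171; exp(-qT) = 1.0000000000; exp(-rT) = 0.9947637572
Vega = S * exp(-qT) * phi(d1) * sqrt(T) = 10.8500 * 1.0000000000 * 0.3986031171 * 0.8660254038 = 3.745425

Answer: Vega = 3.745425


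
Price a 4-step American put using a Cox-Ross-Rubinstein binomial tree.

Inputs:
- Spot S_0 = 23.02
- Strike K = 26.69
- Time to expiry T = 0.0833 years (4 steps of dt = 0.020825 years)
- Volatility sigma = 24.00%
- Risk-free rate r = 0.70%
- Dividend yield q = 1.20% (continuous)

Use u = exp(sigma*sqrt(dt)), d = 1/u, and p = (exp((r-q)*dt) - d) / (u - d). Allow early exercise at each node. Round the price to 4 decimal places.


dt = T/N = 0.020825
u = exp(sigma*sqrt(dt)) = 1.035241; d = 1/u = 0.965959
p = (exp((r-q)*dt) - d) / (u - d) = 0.489840
Discount per step: exp(-r*dt) = 0.999854
Stock lattice S(k, i) with i counting down-moves:
  k=0: S(0,0) = 23.0200
  k=1: S(1,0) = 23.8312; S(1,1) = 22.2364
  k=2: S(2,0) = 24.6711; S(2,1) = 23.0200; S(2,2) = 21.4794
  k=3: S(3,0) = 25.5405; S(3,1) = 23.8312; S(3,2) = 22.2364; S(3,3) = 20.7482
  k=4: S(4,0) = 26.4406; S(4,1) = 24.6711; S(4,2) = 23.0200; S(4,3) = 21.4794; S(4,4) = 20.0419
Terminal payoffs V(N, i) = max(K - S_T, 0):
  V(4,0) = 0.249425; V(4,1) = 2.018923; V(4,2) = 3.670000; V(4,3) = 5.210581; V(4,4) = 6.648060
Backward induction: V(k, i) = exp(-r*dt) * [p * V(k+1, i) + (1-p) * V(k+1, i+1)]; then take max(V_cont, immediate exercise) for American.
  V(3,0) = exp(-r*dt) * [p*0.249425 + (1-p)*2.018923] = 1.151985; exercise = 1.149494; V(3,0) = max -> 1.151985
  V(3,1) = exp(-r*dt) * [p*2.018923 + (1-p)*3.670000] = 2.860820; exercise = 2.858756; V(3,1) = max -> 2.860820
  V(3,2) = exp(-r*dt) * [p*3.670000 + (1-p)*5.210581] = 4.455294; exercise = 4.453628; V(3,2) = max -> 4.455294
  V(3,3) = exp(-r*dt) * [p*5.210581 + (1-p)*6.648060] = 5.943060; exercise = 5.941766; V(3,3) = max -> 5.943060
  V(2,0) = exp(-r*dt) * [p*1.151985 + (1-p)*2.860820] = 2.023470; exercise = 2.018923; V(2,0) = max -> 2.023470
  V(2,1) = exp(-r*dt) * [p*2.860820 + (1-p)*4.455294] = 3.673722; exercise = 3.670000; V(2,1) = max -> 3.673722
  V(2,2) = exp(-r*dt) * [p*4.455294 + (1-p)*5.943060] = 5.213533; exercise = 5.210581; V(2,2) = max -> 5.213533
  V(1,0) = exp(-r*dt) * [p*2.023470 + (1-p)*3.673722] = 2.864946; exercise = 2.858756; V(1,0) = max -> 2.864946
  V(1,1) = exp(-r*dt) * [p*3.673722 + (1-p)*5.213533] = 4.458623; exercise = 4.453628; V(1,1) = max -> 4.458623
  V(0,0) = exp(-r*dt) * [p*2.864946 + (1-p)*4.458623] = 3.677441; exercise = 3.670000; V(0,0) = max -> 3.677441

Answer: Price = V(0,0) = 3.6774


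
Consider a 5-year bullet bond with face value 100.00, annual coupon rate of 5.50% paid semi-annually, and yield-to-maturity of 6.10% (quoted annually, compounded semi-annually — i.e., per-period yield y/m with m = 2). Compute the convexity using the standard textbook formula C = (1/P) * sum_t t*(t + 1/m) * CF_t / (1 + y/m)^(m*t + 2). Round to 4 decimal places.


Answer: Convexity = 21.9989

Derivation:
Coupon per period c = face * coupon_rate / m = 2.750000
Periods per year m = 2; per-period yield y/m = 0.030500
Number of cashflows N = 10
Cashflows (t years, CF_t, discount factor 1/(1+y/m)^(m*t), PV):
  t = 0.5000: CF_t = 2.750000, DF = 0.970403, PV = 2.668607
  t = 1.0000: CF_t = 2.750000, DF = 0.941681, PV = 2.589624
  t = 1.5000: CF_t = 2.750000, DF = 0.913810, PV = 2.512978
  t = 2.0000: CF_t = 2.750000, DF = 0.886764, PV = 2.438601
  t = 2.5000: CF_t = 2.750000, DF = 0.860518, PV = 2.366425
  t = 3.0000: CF_t = 2.750000, DF = 0.835049, PV = 2.296385
  t = 3.5000: CF_t = 2.750000, DF = 0.810334, PV = 2.228418
  t = 4.0000: CF_t = 2.750000, DF = 0.786350, PV = 2.162463
  t = 4.5000: CF_t = 2.750000, DF = 0.763076, PV = 2.098460
  t = 5.0000: CF_t = 102.750000, DF = 0.740491, PV = 76.085495
Price P = sum_t PV_t = 97.447457
Convexity numerator sum_t t*(t + 1/m) * CF_t / (1+y/m)^(m*t + 2):
  t = 0.5000: term = 1.256489
  t = 1.0000: term = 3.657901
  t = 1.5000: term = 7.099274
  t = 2.0000: term = 11.481925
  t = 2.5000: term = 16.713137
  t = 3.0000: term = 22.705864
  t = 3.5000: term = 29.378442
  t = 4.0000: term = 36.654326
  t = 4.5000: term = 44.461822
  t = 5.0000: term = 1970.328190
Convexity = (1/P) * sum = 2143.737371 / 97.447457 = 21.998905


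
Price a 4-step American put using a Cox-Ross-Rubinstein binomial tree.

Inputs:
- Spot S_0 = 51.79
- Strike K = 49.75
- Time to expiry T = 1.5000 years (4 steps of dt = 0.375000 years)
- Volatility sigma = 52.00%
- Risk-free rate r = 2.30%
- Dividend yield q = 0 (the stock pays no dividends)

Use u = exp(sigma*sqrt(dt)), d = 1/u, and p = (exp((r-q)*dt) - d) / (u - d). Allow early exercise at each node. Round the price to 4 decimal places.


dt = T/N = 0.375000
u = exp(sigma*sqrt(dt)) = 1.374972; d = 1/u = 0.727287
p = (exp((r-q)*dt) - d) / (u - d) = 0.434432
Discount per step: exp(-r*dt) = 0.991412
Stock lattice S(k, i) with i counting down-moves:
  k=0: S(0,0) = 51.7900
  k=1: S(1,0) = 71.2098; S(1,1) = 37.6662
  k=2: S(2,0) = 97.9115; S(2,1) = 51.7900; S(2,2) = 27.3942
  k=3: S(3,0) = 134.6257; S(3,1) = 71.2098; S(3,2) = 37.6662; S(3,3) = 19.9234
  k=4: S(4,0) = 185.1066; S(4,1) = 97.9115; S(4,2) = 51.7900; S(4,3) = 27.3942; S(4,4) = 14.4901
Terminal payoffs V(N, i) = max(K - S_T, 0):
  V(4,0) = 0.000000; V(4,1) = 0.000000; V(4,2) = 0.000000; V(4,3) = 22.355843; V(4,4) = 35.259947
Backward induction: V(k, i) = exp(-r*dt) * [p * V(k+1, i) + (1-p) * V(k+1, i+1)]; then take max(V_cont, immediate exercise) for American.
  V(3,0) = exp(-r*dt) * [p*0.000000 + (1-p)*0.000000] = 0.000000; exercise = 0.000000; V(3,0) = max -> 0.000000
  V(3,1) = exp(-r*dt) * [p*0.000000 + (1-p)*0.000000] = 0.000000; exercise = 0.000000; V(3,1) = max -> 0.000000
  V(3,2) = exp(-r*dt) * [p*0.000000 + (1-p)*22.355843] = 12.535171; exercise = 12.083790; V(3,2) = max -> 12.535171
  V(3,3) = exp(-r*dt) * [p*22.355843 + (1-p)*35.259947] = 29.399328; exercise = 29.826577; V(3,3) = max -> 29.826577
  V(2,0) = exp(-r*dt) * [p*0.000000 + (1-p)*0.000000] = 0.000000; exercise = 0.000000; V(2,0) = max -> 0.000000
  V(2,1) = exp(-r*dt) * [p*0.000000 + (1-p)*12.535171] = 7.028610; exercise = 0.000000; V(2,1) = max -> 7.028610
  V(2,2) = exp(-r*dt) * [p*12.535171 + (1-p)*29.826577] = 22.123005; exercise = 22.355843; V(2,2) = max -> 22.355843
  V(1,0) = exp(-r*dt) * [p*0.000000 + (1-p)*7.028610] = 3.941020; exercise = 0.000000; V(1,0) = max -> 3.941020
  V(1,1) = exp(-r*dt) * [p*7.028610 + (1-p)*22.355843] = 15.562400; exercise = 12.083790; V(1,1) = max -> 15.562400
  V(0,0) = exp(-r*dt) * [p*3.941020 + (1-p)*15.562400] = 10.423413; exercise = 0.000000; V(0,0) = max -> 10.423413

Answer: Price = V(0,0) = 10.4234


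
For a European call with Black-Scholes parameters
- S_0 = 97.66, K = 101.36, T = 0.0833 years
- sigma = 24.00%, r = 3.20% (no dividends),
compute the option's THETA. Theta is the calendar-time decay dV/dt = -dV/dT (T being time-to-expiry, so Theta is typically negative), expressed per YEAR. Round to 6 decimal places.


Answer: Theta = -15.508326

Derivation:
d1 = -0.4637315420; d2 = -0.5329997165
phi(d1) = 0.3582722865; exp(-qT) = 1.0000000000; exp(-rT) = 0.9973379496
Theta = -S*exp(-qT)*phi(d1)*sigma/(2*sqrt(T)) - r*K*exp(-rT)*N(d2) + q*S*exp(-qT)*N(d1)
N(d1) = 0.3214200479; N(d2) = 0.2970168883; sqrt(T) = 0.2886173938
Term 1 = -97.6600 * 1.0000000000 * 0.3582722865 * 0.2400 / (2 * 0.2886173938) = -14.5475105456
Term 2 = -0.0320 * 101.3600 * 0.9973379496 * 0.2970168883 = -0.9608156508
Term 3 = 0 (no dividend yield, q = 0)
Theta = -14.5475105456 + (-0.9608156508) + (0.0000000000) = -15.508326


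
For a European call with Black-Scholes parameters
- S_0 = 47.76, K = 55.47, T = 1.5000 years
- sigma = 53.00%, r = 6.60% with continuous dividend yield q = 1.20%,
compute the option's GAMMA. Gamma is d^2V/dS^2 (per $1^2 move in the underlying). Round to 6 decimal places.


Answer: Gamma = 0.012340

Derivation:
d1 = 0.2187920211; d2 = -0.4303227608
phi(d1) = 0.3895069745; exp(-qT) = 0.9821610324; exp(-rT) = 0.9057427080
Gamma = exp(-qT) * phi(d1) / (S * sigma * sqrt(T)) = 0.9821610324 * 0.3895069745 / (47.7600 * 0.5300 * 1.2247448714) = 0.012340


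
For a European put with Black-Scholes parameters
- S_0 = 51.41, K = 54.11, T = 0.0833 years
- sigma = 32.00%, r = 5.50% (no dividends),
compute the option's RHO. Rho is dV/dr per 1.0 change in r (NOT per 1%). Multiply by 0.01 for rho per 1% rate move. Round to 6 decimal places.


d1 = -0.4584339694; d2 = -0.5507915354
phi(d1) = 0.3591484790; exp(-qT) = 1.0000000000; exp(-rT) = 0.9954289791
N(-d2) = 0.7091117063
Rho = -K*T*exp(-rT)*N(-d2) = -54.1100 * 0.0833 * 0.9954289791 * 0.7091117063 = -3.181614

Answer: Rho = -3.181614


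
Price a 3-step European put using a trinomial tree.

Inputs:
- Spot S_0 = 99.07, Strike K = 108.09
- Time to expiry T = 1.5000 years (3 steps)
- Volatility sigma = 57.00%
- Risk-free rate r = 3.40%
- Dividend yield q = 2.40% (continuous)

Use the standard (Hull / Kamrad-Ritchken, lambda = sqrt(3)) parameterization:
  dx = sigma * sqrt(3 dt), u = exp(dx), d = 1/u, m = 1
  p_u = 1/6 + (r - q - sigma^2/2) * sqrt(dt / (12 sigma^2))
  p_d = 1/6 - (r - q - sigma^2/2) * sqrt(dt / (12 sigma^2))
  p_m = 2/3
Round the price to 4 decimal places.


dt = T/N = 0.500000; dx = sigma*sqrt(3*dt) = 0.698105
u = exp(dx) = 2.009939; d = 1/u = 0.497527
p_u = 0.112072, p_m = 0.666667, p_d = 0.221261
Discount per step: exp(-r*dt) = 0.983144
Stock lattice S(k, j) with j the centered position index:
  k=0: S(0,+0) = 99.0700
  k=1: S(1,-1) = 49.2900; S(1,+0) = 99.0700; S(1,+1) = 199.1247
  k=2: S(2,-2) = 24.5231; S(2,-1) = 49.2900; S(2,+0) = 99.0700; S(2,+1) = 199.1247; S(2,+2) = 400.2286
  k=3: S(3,-3) = 12.2009; S(3,-2) = 24.5231; S(3,-1) = 49.2900; S(3,+0) = 99.0700; S(3,+1) = 199.1247; S(3,+2) = 400.2286; S(3,+3) = 804.4352
Terminal payoffs V(N, j) = max(K - S_T, 0):
  V(3,-3) = 95.889061; V(3,-2) = 83.566851; V(3,-1) = 58.799957; V(3,+0) = 9.020000; V(3,+1) = 0.000000; V(3,+2) = 0.000000; V(3,+3) = 0.000000
Backward induction: V(k, j) = exp(-r*dt) * [p_u * V(k+1, j+1) + p_m * V(k+1, j) + p_d * V(k+1, j-1)]
  V(2,-2) = exp(-r*dt) * [p_u*58.799957 + p_m*83.566851 + p_d*95.889061] = 82.109790
  V(2,-1) = exp(-r*dt) * [p_u*9.020000 + p_m*58.799957 + p_d*83.566851] = 57.711461
  V(2,+0) = exp(-r*dt) * [p_u*0.000000 + p_m*9.020000 + p_d*58.799957] = 18.702801
  V(2,+1) = exp(-r*dt) * [p_u*0.000000 + p_m*0.000000 + p_d*9.020000] = 1.962132
  V(2,+2) = exp(-r*dt) * [p_u*0.000000 + p_m*0.000000 + p_d*0.000000] = 0.000000
  V(1,-1) = exp(-r*dt) * [p_u*18.702801 + p_m*57.711461 + p_d*82.109790] = 57.747956
  V(1,+0) = exp(-r*dt) * [p_u*1.962132 + p_m*18.702801 + p_d*57.711461] = 25.028602
  V(1,+1) = exp(-r*dt) * [p_u*0.000000 + p_m*1.962132 + p_d*18.702801] = 5.354483
  V(0,+0) = exp(-r*dt) * [p_u*5.354483 + p_m*25.028602 + p_d*57.747956] = 29.556436

Answer: Price = V(0,0) = 29.5564


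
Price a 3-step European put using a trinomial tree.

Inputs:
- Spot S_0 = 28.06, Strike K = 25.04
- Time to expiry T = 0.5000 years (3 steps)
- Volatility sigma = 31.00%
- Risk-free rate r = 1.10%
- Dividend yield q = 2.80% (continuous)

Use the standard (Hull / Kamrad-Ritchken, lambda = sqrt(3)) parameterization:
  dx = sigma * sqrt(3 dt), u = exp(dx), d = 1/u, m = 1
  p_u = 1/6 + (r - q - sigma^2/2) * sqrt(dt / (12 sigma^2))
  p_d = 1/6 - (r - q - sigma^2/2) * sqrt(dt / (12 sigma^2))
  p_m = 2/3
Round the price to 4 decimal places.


dt = T/N = 0.166667; dx = sigma*sqrt(3*dt) = 0.219203
u = exp(dx) = 1.245084; d = 1/u = 0.803159
p_u = 0.141937, p_m = 0.666667, p_d = 0.191396
Discount per step: exp(-r*dt) = 0.998168
Stock lattice S(k, j) with j the centered position index:
  k=0: S(0,+0) = 28.0600
  k=1: S(1,-1) = 22.5366; S(1,+0) = 28.0600; S(1,+1) = 34.9371
  k=2: S(2,-2) = 18.1005; S(2,-1) = 22.5366; S(2,+0) = 28.0600; S(2,+1) = 34.9371; S(2,+2) = 43.4996
  k=3: S(3,-3) = 14.5376; S(3,-2) = 18.1005; S(3,-1) = 22.5366; S(3,+0) = 28.0600; S(3,+1) = 34.9371; S(3,+2) = 43.4996; S(3,+3) = 54.1606
Terminal payoffs V(N, j) = max(K - S_T, 0):
  V(3,-3) = 10.502438; V(3,-2) = 6.939513; V(3,-1) = 2.503370; V(3,+0) = 0.000000; V(3,+1) = 0.000000; V(3,+2) = 0.000000; V(3,+3) = 0.000000
Backward induction: V(k, j) = exp(-r*dt) * [p_u * V(k+1, j+1) + p_m * V(k+1, j) + p_d * V(k+1, j-1)]
  V(2,-2) = exp(-r*dt) * [p_u*2.503370 + p_m*6.939513 + p_d*10.502438] = 6.978985
  V(2,-1) = exp(-r*dt) * [p_u*0.000000 + p_m*2.503370 + p_d*6.939513] = 2.991622
  V(2,+0) = exp(-r*dt) * [p_u*0.000000 + p_m*0.000000 + p_d*2.503370] = 0.478258
  V(2,+1) = exp(-r*dt) * [p_u*0.000000 + p_m*0.000000 + p_d*0.000000] = 0.000000
  V(2,+2) = exp(-r*dt) * [p_u*0.000000 + p_m*0.000000 + p_d*0.000000] = 0.000000
  V(1,-1) = exp(-r*dt) * [p_u*0.478258 + p_m*2.991622 + p_d*6.978985] = 3.391825
  V(1,+0) = exp(-r*dt) * [p_u*0.000000 + p_m*0.478258 + p_d*2.991622] = 0.889792
  V(1,+1) = exp(-r*dt) * [p_u*0.000000 + p_m*0.000000 + p_d*0.478258] = 0.091369
  V(0,+0) = exp(-r*dt) * [p_u*0.091369 + p_m*0.889792 + p_d*3.391825] = 1.253047

Answer: Price = V(0,0) = 1.2530


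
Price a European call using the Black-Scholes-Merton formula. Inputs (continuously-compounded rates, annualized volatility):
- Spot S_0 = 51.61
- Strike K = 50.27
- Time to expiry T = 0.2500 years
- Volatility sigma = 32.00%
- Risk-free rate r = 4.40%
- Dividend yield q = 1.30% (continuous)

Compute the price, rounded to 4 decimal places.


Answer: Price = 4.1591

Derivation:
d1 = (ln(S/K) + (r - q + 0.5*sigma^2) * T) / (sigma * sqrt(T)) = 0.29285609
d2 = d1 - sigma * sqrt(T) = 0.13285609
exp(-rT) = 0.98906028; exp(-qT) = 0.99675528
C = S_0 * exp(-qT) * N(d1) - K * exp(-rT) * N(d2)
N(d1) = 0.61518392; N(d2) = 0.55284640
C = 51.6100 * 0.99675528 * 0.61518392 - 50.2700 * 0.98906028 * 0.55284640 = 4.1591


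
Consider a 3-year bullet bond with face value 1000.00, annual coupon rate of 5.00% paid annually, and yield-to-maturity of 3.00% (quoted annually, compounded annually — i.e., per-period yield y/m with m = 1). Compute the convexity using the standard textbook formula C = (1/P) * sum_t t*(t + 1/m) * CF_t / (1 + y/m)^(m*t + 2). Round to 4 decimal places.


Coupon per period c = face * coupon_rate / m = 50.000000
Periods per year m = 1; per-period yield y/m = 0.030000
Number of cashflows N = 3
Cashflows (t years, CF_t, discount factor 1/(1+y/m)^(m*t), PV):
  t = 1.0000: CF_t = 50.000000, DF = 0.970874, PV = 48.543689
  t = 2.0000: CF_t = 50.000000, DF = 0.942596, PV = 47.129795
  t = 3.0000: CF_t = 1050.000000, DF = 0.915142, PV = 960.898742
Price P = sum_t PV_t = 1056.572227
Convexity numerator sum_t t*(t + 1/m) * CF_t / (1+y/m)^(m*t + 2):
  t = 1.0000: term = 91.514166
  t = 2.0000: term = 266.546114
  t = 3.0000: term = 10868.870683
Convexity = (1/P) * sum = 11226.930964 / 1056.572227 = 10.625805

Answer: Convexity = 10.6258


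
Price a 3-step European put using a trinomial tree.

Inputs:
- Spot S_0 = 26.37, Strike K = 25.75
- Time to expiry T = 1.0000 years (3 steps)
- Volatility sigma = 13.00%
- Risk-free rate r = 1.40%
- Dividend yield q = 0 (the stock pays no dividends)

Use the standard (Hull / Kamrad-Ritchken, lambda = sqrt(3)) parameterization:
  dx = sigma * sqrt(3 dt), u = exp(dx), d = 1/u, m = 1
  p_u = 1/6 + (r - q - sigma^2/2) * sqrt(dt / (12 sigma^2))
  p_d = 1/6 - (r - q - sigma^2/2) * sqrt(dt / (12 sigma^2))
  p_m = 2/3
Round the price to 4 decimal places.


Answer: Price = V(0,0) = 0.8819

Derivation:
dt = T/N = 0.333333; dx = sigma*sqrt(3*dt) = 0.130000
u = exp(dx) = 1.138828; d = 1/u = 0.878095
p_u = 0.173782, p_m = 0.666667, p_d = 0.159551
Discount per step: exp(-r*dt) = 0.995344
Stock lattice S(k, j) with j the centered position index:
  k=0: S(0,+0) = 26.3700
  k=1: S(1,-1) = 23.1554; S(1,+0) = 26.3700; S(1,+1) = 30.0309
  k=2: S(2,-2) = 20.3326; S(2,-1) = 23.1554; S(2,+0) = 26.3700; S(2,+1) = 30.0309; S(2,+2) = 34.2000
  k=3: S(3,-3) = 17.8540; S(3,-2) = 20.3326; S(3,-1) = 23.1554; S(3,+0) = 26.3700; S(3,+1) = 30.0309; S(3,+2) = 34.2000; S(3,+3) = 38.9480
Terminal payoffs V(N, j) = max(K - S_T, 0):
  V(3,-3) = 7.896010; V(3,-2) = 5.417370; V(3,-1) = 2.594623; V(3,+0) = 0.000000; V(3,+1) = 0.000000; V(3,+2) = 0.000000; V(3,+3) = 0.000000
Backward induction: V(k, j) = exp(-r*dt) * [p_u * V(k+1, j+1) + p_m * V(k+1, j) + p_d * V(k+1, j-1)]
  V(2,-2) = exp(-r*dt) * [p_u*2.594623 + p_m*5.417370 + p_d*7.896010] = 5.297518
  V(2,-1) = exp(-r*dt) * [p_u*0.000000 + p_m*2.594623 + p_d*5.417370] = 2.582020
  V(2,+0) = exp(-r*dt) * [p_u*0.000000 + p_m*0.000000 + p_d*2.594623] = 0.412048
  V(2,+1) = exp(-r*dt) * [p_u*0.000000 + p_m*0.000000 + p_d*0.000000] = 0.000000
  V(2,+2) = exp(-r*dt) * [p_u*0.000000 + p_m*0.000000 + p_d*0.000000] = 0.000000
  V(1,-1) = exp(-r*dt) * [p_u*0.412048 + p_m*2.582020 + p_d*5.297518] = 2.625896
  V(1,+0) = exp(-r*dt) * [p_u*0.000000 + p_m*0.412048 + p_d*2.582020] = 0.683466
  V(1,+1) = exp(-r*dt) * [p_u*0.000000 + p_m*0.000000 + p_d*0.412048] = 0.065437
  V(0,+0) = exp(-r*dt) * [p_u*0.065437 + p_m*0.683466 + p_d*2.625896] = 0.881856


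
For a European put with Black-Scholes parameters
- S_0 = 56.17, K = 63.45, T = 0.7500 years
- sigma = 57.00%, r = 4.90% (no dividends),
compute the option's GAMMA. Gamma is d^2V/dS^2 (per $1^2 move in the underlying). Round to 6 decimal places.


d1 = 0.0743832002; d2 = -0.4192512799
phi(d1) = 0.3978401596; exp(-qT) = 1.0000000000; exp(-rT) = 0.9639170845
Gamma = exp(-qT) * phi(d1) / (S * sigma * sqrt(T)) = 1.0000000000 * 0.3978401596 / (56.1700 * 0.5700 * 0.8660254038) = 0.014348

Answer: Gamma = 0.014348


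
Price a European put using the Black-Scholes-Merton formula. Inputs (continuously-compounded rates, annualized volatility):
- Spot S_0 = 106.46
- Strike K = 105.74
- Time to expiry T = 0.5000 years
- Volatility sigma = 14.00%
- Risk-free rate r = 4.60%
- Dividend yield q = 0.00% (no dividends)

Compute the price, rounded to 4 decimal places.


Answer: Price = 2.7648

Derivation:
d1 = (ln(S/K) + (r - q + 0.5*sigma^2) * T) / (sigma * sqrt(T)) = 0.35038229
d2 = d1 - sigma * sqrt(T) = 0.25138734
exp(-rT) = 0.97726248; exp(-qT) = 1.00000000
P = K * exp(-rT) * N(-d2) - S_0 * exp(-qT) * N(-d1)
N(-d1) = 0.36302591; N(-d2) = 0.40075733
P = 105.7400 * 0.97726248 * 0.40075733 - 106.4600 * 1.00000000 * 0.36302591 = 2.7648


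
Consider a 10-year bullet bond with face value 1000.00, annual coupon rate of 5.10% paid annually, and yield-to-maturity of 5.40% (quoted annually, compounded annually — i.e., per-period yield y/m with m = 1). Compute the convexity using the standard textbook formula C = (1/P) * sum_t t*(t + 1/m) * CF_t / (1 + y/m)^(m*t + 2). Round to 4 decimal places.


Coupon per period c = face * coupon_rate / m = 51.000000
Periods per year m = 1; per-period yield y/m = 0.054000
Number of cashflows N = 10
Cashflows (t years, CF_t, discount factor 1/(1+y/m)^(m*t), PV):
  t = 1.0000: CF_t = 51.000000, DF = 0.948767, PV = 48.387097
  t = 2.0000: CF_t = 51.000000, DF = 0.900158, PV = 45.908061
  t = 3.0000: CF_t = 51.000000, DF = 0.854040, PV = 43.556036
  t = 4.0000: CF_t = 51.000000, DF = 0.810285, PV = 41.324512
  t = 5.0000: CF_t = 51.000000, DF = 0.768771, PV = 39.207317
  t = 6.0000: CF_t = 51.000000, DF = 0.729384, PV = 37.198593
  t = 7.0000: CF_t = 51.000000, DF = 0.692015, PV = 35.292783
  t = 8.0000: CF_t = 51.000000, DF = 0.656561, PV = 33.484613
  t = 9.0000: CF_t = 51.000000, DF = 0.622923, PV = 31.769083
  t = 10.0000: CF_t = 1051.000000, DF = 0.591009, PV = 621.150168
Price P = sum_t PV_t = 977.278262
Convexity numerator sum_t t*(t + 1/m) * CF_t / (1+y/m)^(m*t + 2):
  t = 1.0000: term = 87.112071
  t = 2.0000: term = 247.947071
  t = 3.0000: term = 470.487801
  t = 4.0000: term = 743.971856
  t = 5.0000: term = 1058.783476
  t = 6.0000: term = 1406.353763
  t = 7.0000: term = 1779.068644
  t = 8.0000: term = 2170.184033
  t = 9.0000: term = 2573.747667
  t = 10.0000: term = 61504.666886
Convexity = (1/P) * sum = 72042.323266 / 977.278262 = 73.717309

Answer: Convexity = 73.7173


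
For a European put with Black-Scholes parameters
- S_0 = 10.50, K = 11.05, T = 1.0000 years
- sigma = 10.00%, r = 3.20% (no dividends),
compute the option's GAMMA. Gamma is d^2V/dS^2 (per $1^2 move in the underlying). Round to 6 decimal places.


d1 = -0.1405517080; d2 = -0.2405517080
phi(d1) = 0.3950211684; exp(-qT) = 1.0000000000; exp(-rT) = 0.9685065821
Gamma = exp(-qT) * phi(d1) / (S * sigma * sqrt(T)) = 1.0000000000 * 0.3950211684 / (10.5000 * 0.1000 * 1.0000000000) = 0.376211

Answer: Gamma = 0.376211


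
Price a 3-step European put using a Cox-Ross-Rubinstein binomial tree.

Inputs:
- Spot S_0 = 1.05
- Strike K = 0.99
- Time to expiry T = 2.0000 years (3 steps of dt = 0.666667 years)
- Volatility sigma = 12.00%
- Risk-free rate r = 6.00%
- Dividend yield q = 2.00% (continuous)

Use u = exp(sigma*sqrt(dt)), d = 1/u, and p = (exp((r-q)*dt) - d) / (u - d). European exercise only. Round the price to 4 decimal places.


dt = T/N = 0.666667
u = exp(sigma*sqrt(dt)) = 1.102940; d = 1/u = 0.906667
p = (exp((r-q)*dt) - d) / (u - d) = 0.613218
Discount per step: exp(-r*dt) = 0.960789
Stock lattice S(k, i) with i counting down-moves:
  k=0: S(0,0) = 1.0500
  k=1: S(1,0) = 1.1581; S(1,1) = 0.9520
  k=2: S(2,0) = 1.2773; S(2,1) = 1.0500; S(2,2) = 0.8631
  k=3: S(3,0) = 1.4088; S(3,1) = 1.1581; S(3,2) = 0.9520; S(3,3) = 0.7826
Terminal payoffs V(N, i) = max(K - S_T, 0):
  V(3,0) = 0.000000; V(3,1) = 0.000000; V(3,2) = 0.037999; V(3,3) = 0.207412
Backward induction: V(k, i) = exp(-r*dt) * [p * V(k+1, i) + (1-p) * V(k+1, i+1)].
  V(2,0) = exp(-r*dt) * [p*0.000000 + (1-p)*0.000000] = 0.000000
  V(2,1) = exp(-r*dt) * [p*0.000000 + (1-p)*0.037999] = 0.014121
  V(2,2) = exp(-r*dt) * [p*0.037999 + (1-p)*0.207412] = 0.099466
  V(1,0) = exp(-r*dt) * [p*0.000000 + (1-p)*0.014121] = 0.005248
  V(1,1) = exp(-r*dt) * [p*0.014121 + (1-p)*0.099466] = 0.045283
  V(0,0) = exp(-r*dt) * [p*0.005248 + (1-p)*0.045283] = 0.019920

Answer: Price = V(0,0) = 0.0199
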